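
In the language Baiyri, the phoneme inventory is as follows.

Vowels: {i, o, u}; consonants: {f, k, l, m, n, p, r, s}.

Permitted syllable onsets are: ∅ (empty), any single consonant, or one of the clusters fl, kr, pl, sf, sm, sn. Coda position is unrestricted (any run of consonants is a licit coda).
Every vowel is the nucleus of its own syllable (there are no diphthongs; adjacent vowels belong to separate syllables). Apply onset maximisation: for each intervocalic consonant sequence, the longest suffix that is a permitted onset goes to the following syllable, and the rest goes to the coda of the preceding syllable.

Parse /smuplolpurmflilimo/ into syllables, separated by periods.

Nuclei (vowels): u, o, u, i, i, o → 6 syllables.
Between /u/ (V1) and /o/ (V2): cluster /pl/ — /pl/ is itself a permitted onset, so the whole cluster goes right; preceding coda = ∅.
Between /o/ (V2) and /u/ (V3): /lp/ splits as /l/ + /p/ (/p/ is the longest suffix that is a licit onset).
Between /u/ (V3) and /i/ (V4): /rmfl/ — longest licit onset from the right is /fl/, leaving /rm/ as coda.
Between /i/ (V4) and /i/ (V5): /l/ is a single consonant, so it becomes the next onset.
Between /i/ (V5) and /o/ (V6): just /m/ — single C goes to the following onset.

smu.plol.purm.fli.li.mo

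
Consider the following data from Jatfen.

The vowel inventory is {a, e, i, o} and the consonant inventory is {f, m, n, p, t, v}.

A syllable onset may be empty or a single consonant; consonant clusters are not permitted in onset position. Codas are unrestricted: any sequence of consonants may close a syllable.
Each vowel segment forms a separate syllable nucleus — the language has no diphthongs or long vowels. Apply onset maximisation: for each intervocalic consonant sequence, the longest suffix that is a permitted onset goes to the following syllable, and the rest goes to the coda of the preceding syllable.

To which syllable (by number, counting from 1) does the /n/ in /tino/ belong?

2

Nuclei (vowels): i, o → 2 syllables.
σ1/σ2 boundary: /n/ → onset of the next syllable (single consonants are always licit onsets).
So the parse is ti.no.
The /n/ is in the onset of syllable 2 (/no/).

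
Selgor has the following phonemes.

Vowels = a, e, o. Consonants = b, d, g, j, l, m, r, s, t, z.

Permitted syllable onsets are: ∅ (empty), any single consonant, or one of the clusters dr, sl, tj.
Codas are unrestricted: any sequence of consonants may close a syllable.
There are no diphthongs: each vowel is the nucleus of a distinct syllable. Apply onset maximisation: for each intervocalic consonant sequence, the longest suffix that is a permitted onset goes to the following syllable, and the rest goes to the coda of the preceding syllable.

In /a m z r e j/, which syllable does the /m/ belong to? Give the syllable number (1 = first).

Vowels present: a, e; each is a nucleus, giving 2 syllables.
/a…e/ gap (V1→V2): /mzr/ — longest licit onset from the right is /r/, leaving /mz/ as coda.
Syllabification: amz.rej.
The /m/ is in the coda of syllable 1 (/amz/).

1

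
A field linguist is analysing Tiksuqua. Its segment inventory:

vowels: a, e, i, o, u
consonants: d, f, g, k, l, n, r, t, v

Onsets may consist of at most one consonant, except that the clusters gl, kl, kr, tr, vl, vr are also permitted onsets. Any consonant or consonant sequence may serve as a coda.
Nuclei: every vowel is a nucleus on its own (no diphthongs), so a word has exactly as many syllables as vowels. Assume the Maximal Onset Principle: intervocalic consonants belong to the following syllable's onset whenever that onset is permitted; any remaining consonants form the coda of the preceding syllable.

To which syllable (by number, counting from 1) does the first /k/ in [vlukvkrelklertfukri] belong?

The vowels are u, e, e, u, i — 5 nuclei, so 5 syllables.
Between /u/ (V1) and /e/ (V2): /kvkr/; trying suffixes from longest down, /kr/ is the first permitted one, so coda /kv/ | onset /kr/.
Between /e/ (V2) and /e/ (V3): cluster /lkl/ — the longest permitted-onset suffix is /kl/; onset = /kl/, preceding coda = /l/.
Between /e/ (V3) and /u/ (V4): /rtf/ splits as /rt/ + /f/ (/f/ is the longest suffix that is a licit onset).
Between /u/ (V4) and /i/ (V5): cluster /kr/ — /kr/ is itself a permitted onset, so the whole cluster goes right; preceding coda = ∅.
Putting it together: vlukv.krel.klert.fu.kri.
The first /k/ is in the coda of syllable 1 (/vlukv/).

1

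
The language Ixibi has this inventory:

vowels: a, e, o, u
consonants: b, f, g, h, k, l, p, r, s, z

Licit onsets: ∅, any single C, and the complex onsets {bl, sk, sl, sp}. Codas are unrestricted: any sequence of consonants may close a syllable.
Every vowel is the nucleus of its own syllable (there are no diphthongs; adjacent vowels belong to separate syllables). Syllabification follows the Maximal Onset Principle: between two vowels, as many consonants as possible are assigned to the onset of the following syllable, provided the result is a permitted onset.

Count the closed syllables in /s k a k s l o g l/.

The vowels are a, o — 2 nuclei, so 2 syllables.
σ1/σ2 boundary: cluster /ksl/ — the longest permitted-onset suffix is /sl/; onset = /sl/, preceding coda = /k/.
Putting it together: skak.slogl.
Classifying each syllable: /skak/ (closed), /slogl/ (closed).
Closed syllables: 2.

2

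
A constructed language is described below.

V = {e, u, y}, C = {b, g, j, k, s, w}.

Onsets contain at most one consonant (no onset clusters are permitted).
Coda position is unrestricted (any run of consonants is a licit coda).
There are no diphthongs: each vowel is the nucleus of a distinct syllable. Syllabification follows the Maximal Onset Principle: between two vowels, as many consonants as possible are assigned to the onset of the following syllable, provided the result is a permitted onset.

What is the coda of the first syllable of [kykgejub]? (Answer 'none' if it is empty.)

k

Vowels present: y, e, u; each is a nucleus, giving 3 syllables.
V1 /y/ – V2 /e/: /kg/; trying suffixes from longest down, /g/ is the first permitted one, so coda /k/ | onset /g/.
V2 /e/ – V3 /u/: /j/ → onset of the next syllable (single consonants are always licit onsets).
Putting it together: kyk.ge.jub.
Syllable 1 is /kyk/: onset /k/, nucleus /y/, coda /k/.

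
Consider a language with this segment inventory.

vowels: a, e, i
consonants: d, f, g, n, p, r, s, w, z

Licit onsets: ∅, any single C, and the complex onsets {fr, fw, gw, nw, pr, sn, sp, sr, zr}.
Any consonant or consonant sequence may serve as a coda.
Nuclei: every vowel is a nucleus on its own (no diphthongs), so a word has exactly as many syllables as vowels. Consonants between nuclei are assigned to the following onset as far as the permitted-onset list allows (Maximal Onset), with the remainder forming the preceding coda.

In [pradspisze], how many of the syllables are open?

The vowels are a, i, e — 3 nuclei, so 3 syllables.
/a…i/ gap (V1→V2): /dsp/ splits as /d/ + /sp/ (/sp/ is the longest suffix that is a licit onset).
/i…e/ gap (V2→V3): /sz/; trying suffixes from longest down, /z/ is the first permitted one, so coda /s/ | onset /z/.
Putting it together: prad.spis.ze.
Classifying each syllable: /prad/ (closed), /spis/ (closed), /ze/ (open).
Open syllables: 1.

1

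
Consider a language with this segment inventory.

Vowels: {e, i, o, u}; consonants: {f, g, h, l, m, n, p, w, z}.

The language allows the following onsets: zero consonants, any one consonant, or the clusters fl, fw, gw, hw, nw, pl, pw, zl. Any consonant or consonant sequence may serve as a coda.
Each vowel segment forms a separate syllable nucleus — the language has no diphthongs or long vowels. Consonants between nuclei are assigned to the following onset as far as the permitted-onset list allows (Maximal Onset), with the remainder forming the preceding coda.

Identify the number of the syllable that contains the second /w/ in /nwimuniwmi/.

3

The vowels are i, u, i, i — 4 nuclei, so 4 syllables.
V1 /i/ – V2 /u/: /m/ → onset of the next syllable (single consonants are always licit onsets).
V2 /u/ – V3 /i/: /n/ → onset of the next syllable (single consonants are always licit onsets).
V3 /i/ – V4 /i/: /wm/ — longest licit onset from the right is /m/, leaving /w/ as coda.
Syllabification: nwi.mu.niw.mi.
The second /w/ is in the coda of syllable 3 (/niw/).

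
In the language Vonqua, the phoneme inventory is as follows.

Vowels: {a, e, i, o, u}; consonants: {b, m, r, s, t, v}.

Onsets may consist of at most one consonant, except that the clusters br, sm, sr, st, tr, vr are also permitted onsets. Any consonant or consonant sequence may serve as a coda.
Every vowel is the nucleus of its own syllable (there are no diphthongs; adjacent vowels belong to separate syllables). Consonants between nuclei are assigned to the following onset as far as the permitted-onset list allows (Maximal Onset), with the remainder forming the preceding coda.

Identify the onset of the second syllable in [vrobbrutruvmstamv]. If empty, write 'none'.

Nuclei (vowels): o, u, u, a → 4 syllables.
σ1/σ2 boundary: /bbr/ — longest licit onset from the right is /br/, leaving /b/ as coda.
σ2/σ3 boundary: /tr/ is a licit onset in full, so it all attaches to the next syllable.
σ3/σ4 boundary: /vmst/ splits as /vm/ + /st/ (/st/ is the longest suffix that is a licit onset).
Syllabification: vrob.bru.truvm.stamv.
Syllable 2 is /bru/: onset /br/, nucleus /u/, coda ∅.

br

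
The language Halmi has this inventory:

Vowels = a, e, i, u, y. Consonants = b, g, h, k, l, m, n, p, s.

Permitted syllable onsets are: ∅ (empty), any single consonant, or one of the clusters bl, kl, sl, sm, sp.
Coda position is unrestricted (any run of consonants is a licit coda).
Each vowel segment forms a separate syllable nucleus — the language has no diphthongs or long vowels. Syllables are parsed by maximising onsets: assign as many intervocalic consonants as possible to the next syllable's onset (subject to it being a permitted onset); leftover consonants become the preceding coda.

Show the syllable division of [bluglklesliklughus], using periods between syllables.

blugl.kle.sli.klug.hus

The vowels are u, e, i, u, u — 5 nuclei, so 5 syllables.
σ1/σ2 boundary: /glkl/ splits as /gl/ + /kl/ (/kl/ is the longest suffix that is a licit onset).
σ2/σ3 boundary: /sl/ — entire cluster is a permitted onset → onset /sl/, coda ∅.
σ3/σ4 boundary: cluster /kl/ — /kl/ is itself a permitted onset, so the whole cluster goes right; preceding coda = ∅.
σ4/σ5 boundary: /gh/ — longest licit onset from the right is /h/, leaving /g/ as coda.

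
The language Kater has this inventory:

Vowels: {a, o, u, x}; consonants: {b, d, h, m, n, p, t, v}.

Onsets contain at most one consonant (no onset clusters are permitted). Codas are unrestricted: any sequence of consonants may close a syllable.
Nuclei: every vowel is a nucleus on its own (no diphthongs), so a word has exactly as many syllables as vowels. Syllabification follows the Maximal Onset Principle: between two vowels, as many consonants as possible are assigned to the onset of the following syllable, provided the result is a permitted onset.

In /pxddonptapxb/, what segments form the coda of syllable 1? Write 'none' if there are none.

d

Vowels present: x, o, a, x; each is a nucleus, giving 4 syllables.
σ1/σ2 boundary: /dd/; trying suffixes from longest down, /d/ is the first permitted one, so coda /d/ | onset /d/.
σ2/σ3 boundary: /npt/; trying suffixes from longest down, /t/ is the first permitted one, so coda /np/ | onset /t/.
σ3/σ4 boundary: /p/ → onset of the next syllable (single consonants are always licit onsets).
Putting it together: pxd.donp.ta.pxb.
Syllable 1 is /pxd/: onset /p/, nucleus /x/, coda /d/.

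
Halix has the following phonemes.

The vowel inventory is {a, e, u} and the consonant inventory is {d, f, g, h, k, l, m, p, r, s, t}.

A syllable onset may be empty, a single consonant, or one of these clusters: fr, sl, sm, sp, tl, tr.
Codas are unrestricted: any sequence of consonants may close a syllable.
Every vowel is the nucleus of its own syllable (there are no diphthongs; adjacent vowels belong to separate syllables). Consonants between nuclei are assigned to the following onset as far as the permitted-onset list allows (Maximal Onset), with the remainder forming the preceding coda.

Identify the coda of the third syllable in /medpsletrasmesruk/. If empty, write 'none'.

Nuclei (vowels): e, e, a, e, u → 5 syllables.
V1 /e/ – V2 /e/: /dpsl/; trying suffixes from longest down, /sl/ is the first permitted one, so coda /dp/ | onset /sl/.
V2 /e/ – V3 /a/: /tr/ — entire cluster is a permitted onset → onset /tr/, coda ∅.
V3 /a/ – V4 /e/: cluster /sm/ — /sm/ is itself a permitted onset, so the whole cluster goes right; preceding coda = ∅.
V4 /e/ – V5 /u/: /sr/; trying suffixes from longest down, /r/ is the first permitted one, so coda /s/ | onset /r/.
So the parse is medp.sle.tra.smes.ruk.
Syllable 3 is /tra/: onset /tr/, nucleus /a/, coda ∅.

none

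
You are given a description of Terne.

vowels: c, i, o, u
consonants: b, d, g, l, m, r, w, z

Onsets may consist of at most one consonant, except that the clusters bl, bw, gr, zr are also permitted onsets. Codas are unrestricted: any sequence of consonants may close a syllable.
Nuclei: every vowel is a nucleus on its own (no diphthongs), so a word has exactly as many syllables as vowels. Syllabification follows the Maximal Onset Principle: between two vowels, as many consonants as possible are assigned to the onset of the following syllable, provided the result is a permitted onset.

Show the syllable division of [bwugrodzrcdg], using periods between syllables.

bwu.grod.zrcdg

The vowels are u, o, c — 3 nuclei, so 3 syllables.
V1 /u/ – V2 /o/: cluster /gr/ — /gr/ is itself a permitted onset, so the whole cluster goes right; preceding coda = ∅.
V2 /o/ – V3 /c/: /dzr/ — longest licit onset from the right is /zr/, leaving /d/ as coda.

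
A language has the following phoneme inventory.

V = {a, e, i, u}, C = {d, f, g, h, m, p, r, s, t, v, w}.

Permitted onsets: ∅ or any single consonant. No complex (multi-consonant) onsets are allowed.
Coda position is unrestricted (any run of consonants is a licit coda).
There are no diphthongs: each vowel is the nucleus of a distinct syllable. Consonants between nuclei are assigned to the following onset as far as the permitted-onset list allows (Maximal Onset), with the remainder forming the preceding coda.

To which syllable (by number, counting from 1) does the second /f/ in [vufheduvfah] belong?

4

Nuclei (vowels): u, e, u, a → 4 syllables.
σ1/σ2 boundary: /fh/ — longest licit onset from the right is /h/, leaving /f/ as coda.
σ2/σ3 boundary: /d/ is a single consonant, so it becomes the next onset.
σ3/σ4 boundary: /vf/; trying suffixes from longest down, /f/ is the first permitted one, so coda /v/ | onset /f/.
Putting it together: vuf.he.duv.fah.
The second /f/ is in the onset of syllable 4 (/fah/).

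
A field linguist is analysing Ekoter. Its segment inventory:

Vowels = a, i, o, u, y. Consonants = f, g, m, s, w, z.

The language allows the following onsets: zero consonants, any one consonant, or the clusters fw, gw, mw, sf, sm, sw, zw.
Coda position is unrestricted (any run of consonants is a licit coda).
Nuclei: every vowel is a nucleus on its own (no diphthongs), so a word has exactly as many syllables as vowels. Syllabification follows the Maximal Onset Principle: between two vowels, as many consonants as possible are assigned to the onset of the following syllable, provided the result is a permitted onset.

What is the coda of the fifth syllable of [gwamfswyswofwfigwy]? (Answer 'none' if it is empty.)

none

Vowels present: a, y, o, i, y; each is a nucleus, giving 5 syllables.
/a…y/ gap (V1→V2): /mfsw/ — longest licit onset from the right is /sw/, leaving /mf/ as coda.
/y…o/ gap (V2→V3): /sw/ is a licit onset in full, so it all attaches to the next syllable.
/o…i/ gap (V3→V4): cluster /fwf/ — the longest permitted-onset suffix is /f/; onset = /f/, preceding coda = /fw/.
/i…y/ gap (V4→V5): /gw/ — entire cluster is a permitted onset → onset /gw/, coda ∅.
So the parse is gwamf.swy.swofw.fi.gwy.
Syllable 5 is /gwy/: onset /gw/, nucleus /y/, coda ∅.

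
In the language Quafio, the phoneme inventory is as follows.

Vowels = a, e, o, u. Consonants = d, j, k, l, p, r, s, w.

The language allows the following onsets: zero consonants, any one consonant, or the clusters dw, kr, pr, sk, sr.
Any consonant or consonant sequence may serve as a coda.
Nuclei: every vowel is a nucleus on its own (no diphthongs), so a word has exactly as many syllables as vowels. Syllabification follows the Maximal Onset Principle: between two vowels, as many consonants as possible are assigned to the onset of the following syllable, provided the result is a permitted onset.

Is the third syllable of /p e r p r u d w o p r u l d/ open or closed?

open

Nuclei (vowels): e, u, o, u → 4 syllables.
V1 /e/ – V2 /u/: /rpr/; trying suffixes from longest down, /pr/ is the first permitted one, so coda /r/ | onset /pr/.
V2 /u/ – V3 /o/: /dw/ is a licit onset in full, so it all attaches to the next syllable.
V3 /o/ – V4 /u/: cluster /pr/ — /pr/ is itself a permitted onset, so the whole cluster goes right; preceding coda = ∅.
Result: per.pru.dwo.pruld.
Syllable 3 is /dwo/; it ends in its nucleus with no coda, so it is open.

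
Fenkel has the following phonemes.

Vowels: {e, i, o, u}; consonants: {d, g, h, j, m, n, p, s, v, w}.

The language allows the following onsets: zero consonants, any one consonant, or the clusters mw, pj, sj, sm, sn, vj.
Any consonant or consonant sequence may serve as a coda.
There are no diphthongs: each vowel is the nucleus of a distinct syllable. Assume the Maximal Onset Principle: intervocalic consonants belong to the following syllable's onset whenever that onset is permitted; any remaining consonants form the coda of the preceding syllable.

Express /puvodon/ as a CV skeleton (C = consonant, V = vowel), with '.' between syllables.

Vowels present: u, o, o; each is a nucleus, giving 3 syllables.
V1 /u/ – V2 /o/: /v/ → onset of the next syllable (single consonants are always licit onsets).
V2 /o/ – V3 /o/: just /d/ — single C goes to the following onset.
So the parse is pu.vo.don.
Mapping each syllable to C/V: /pu/ → CV, /vo/ → CV, /don/ → CVC.

CV.CV.CVC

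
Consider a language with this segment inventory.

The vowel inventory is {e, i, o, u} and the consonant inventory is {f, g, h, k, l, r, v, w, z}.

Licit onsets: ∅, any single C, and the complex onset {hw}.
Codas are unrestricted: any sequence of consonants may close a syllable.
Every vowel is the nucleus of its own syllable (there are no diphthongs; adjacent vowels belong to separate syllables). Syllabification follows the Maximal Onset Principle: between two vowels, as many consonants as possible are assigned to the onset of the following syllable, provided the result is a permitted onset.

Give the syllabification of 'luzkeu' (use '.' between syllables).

Nuclei (vowels): u, e, u → 3 syllables.
V1 /u/ – V2 /e/: /zk/ splits as /z/ + /k/ (/k/ is the longest suffix that is a licit onset).
V2 /e/ – V3 /u/: nothing intervenes; syllable break is V.V.

luz.ke.u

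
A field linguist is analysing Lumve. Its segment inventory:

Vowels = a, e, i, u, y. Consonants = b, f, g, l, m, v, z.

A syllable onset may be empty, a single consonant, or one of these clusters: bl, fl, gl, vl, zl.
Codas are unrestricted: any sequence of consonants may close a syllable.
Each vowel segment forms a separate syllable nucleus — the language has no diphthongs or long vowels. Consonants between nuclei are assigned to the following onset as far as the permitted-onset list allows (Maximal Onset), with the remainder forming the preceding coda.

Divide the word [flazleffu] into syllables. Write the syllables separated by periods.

The vowels are a, e, u — 3 nuclei, so 3 syllables.
Between /a/ (V1) and /e/ (V2): /zl/ is a licit onset in full, so it all attaches to the next syllable.
Between /e/ (V2) and /u/ (V3): cluster /ff/ — the longest permitted-onset suffix is /f/; onset = /f/, preceding coda = /f/.

fla.zlef.fu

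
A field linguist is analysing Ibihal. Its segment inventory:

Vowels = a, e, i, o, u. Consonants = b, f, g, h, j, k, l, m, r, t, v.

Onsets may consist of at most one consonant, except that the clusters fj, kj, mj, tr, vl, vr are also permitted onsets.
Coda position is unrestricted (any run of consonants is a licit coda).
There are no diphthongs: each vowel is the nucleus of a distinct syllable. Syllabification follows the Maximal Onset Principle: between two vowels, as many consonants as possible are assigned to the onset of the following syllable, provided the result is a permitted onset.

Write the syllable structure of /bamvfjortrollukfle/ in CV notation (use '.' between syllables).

The vowels are a, o, o, u, e — 5 nuclei, so 5 syllables.
σ1/σ2 boundary: /mvfj/ splits as /mv/ + /fj/ (/fj/ is the longest suffix that is a licit onset).
σ2/σ3 boundary: /rtr/ splits as /r/ + /tr/ (/tr/ is the longest suffix that is a licit onset).
σ3/σ4 boundary: cluster /ll/ — the longest permitted-onset suffix is /l/; onset = /l/, preceding coda = /l/.
σ4/σ5 boundary: /kfl/; trying suffixes from longest down, /l/ is the first permitted one, so coda /kf/ | onset /l/.
Syllabification: bamv.fjor.trol.lukf.le.
Mapping each syllable to C/V: /bamv/ → CVCC, /fjor/ → CCVC, /trol/ → CCVC, /lukf/ → CVCC, /le/ → CV.

CVCC.CCVC.CCVC.CVCC.CV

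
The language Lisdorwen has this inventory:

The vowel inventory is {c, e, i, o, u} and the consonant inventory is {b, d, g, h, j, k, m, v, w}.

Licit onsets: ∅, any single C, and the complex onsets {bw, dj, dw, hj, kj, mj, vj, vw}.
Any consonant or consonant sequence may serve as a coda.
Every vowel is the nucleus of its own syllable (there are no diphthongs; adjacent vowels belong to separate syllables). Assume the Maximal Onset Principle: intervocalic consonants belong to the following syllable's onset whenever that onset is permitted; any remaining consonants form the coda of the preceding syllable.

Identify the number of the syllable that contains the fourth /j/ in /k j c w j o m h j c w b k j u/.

Nuclei (vowels): c, o, c, u → 4 syllables.
Between /c/ (V1) and /o/ (V2): /wj/; trying suffixes from longest down, /j/ is the first permitted one, so coda /w/ | onset /j/.
Between /o/ (V2) and /c/ (V3): /mhj/; trying suffixes from longest down, /hj/ is the first permitted one, so coda /m/ | onset /hj/.
Between /c/ (V3) and /u/ (V4): cluster /wbkj/ — the longest permitted-onset suffix is /kj/; onset = /kj/, preceding coda = /wb/.
Putting it together: kjcw.jom.hjcwb.kju.
The fourth /j/ is in the onset of syllable 4 (/kju/).

4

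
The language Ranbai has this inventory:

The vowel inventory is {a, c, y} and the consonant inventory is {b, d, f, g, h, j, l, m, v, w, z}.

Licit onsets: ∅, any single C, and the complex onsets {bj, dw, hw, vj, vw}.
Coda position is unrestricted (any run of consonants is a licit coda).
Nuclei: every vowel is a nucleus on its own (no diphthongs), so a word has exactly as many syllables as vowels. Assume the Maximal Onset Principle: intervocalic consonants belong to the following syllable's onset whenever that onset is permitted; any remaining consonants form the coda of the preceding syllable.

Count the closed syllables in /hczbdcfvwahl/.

3

The vowels are c, c, a — 3 nuclei, so 3 syllables.
/c…c/ gap (V1→V2): /zbd/ splits as /zb/ + /d/ (/d/ is the longest suffix that is a licit onset).
/c…a/ gap (V2→V3): /fvw/; trying suffixes from longest down, /vw/ is the first permitted one, so coda /f/ | onset /vw/.
So the parse is hczb.dcf.vwahl.
Classifying each syllable: /hczb/ (closed), /dcf/ (closed), /vwahl/ (closed).
Closed syllables: 3.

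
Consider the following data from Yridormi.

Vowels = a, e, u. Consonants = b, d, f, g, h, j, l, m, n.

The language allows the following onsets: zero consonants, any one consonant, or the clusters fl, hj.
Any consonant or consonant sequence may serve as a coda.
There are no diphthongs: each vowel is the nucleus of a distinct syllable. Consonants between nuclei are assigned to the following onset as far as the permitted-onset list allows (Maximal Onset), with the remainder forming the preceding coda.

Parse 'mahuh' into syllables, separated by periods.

The vowels are a, u — 2 nuclei, so 2 syllables.
Between /a/ (V1) and /u/ (V2): /h/ → onset of the next syllable (single consonants are always licit onsets).

ma.huh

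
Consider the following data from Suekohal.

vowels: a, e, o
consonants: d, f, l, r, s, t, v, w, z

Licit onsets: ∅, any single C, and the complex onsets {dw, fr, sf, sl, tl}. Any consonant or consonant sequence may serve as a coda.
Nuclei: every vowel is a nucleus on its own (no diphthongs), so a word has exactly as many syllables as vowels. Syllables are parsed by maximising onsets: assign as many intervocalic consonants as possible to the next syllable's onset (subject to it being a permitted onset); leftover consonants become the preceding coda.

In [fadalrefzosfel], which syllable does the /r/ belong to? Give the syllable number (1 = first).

The vowels are a, a, e, o, e — 5 nuclei, so 5 syllables.
σ1/σ2 boundary: /d/ → onset of the next syllable (single consonants are always licit onsets).
σ2/σ3 boundary: cluster /lr/ — the longest permitted-onset suffix is /r/; onset = /r/, preceding coda = /l/.
σ3/σ4 boundary: /fz/ — longest licit onset from the right is /z/, leaving /f/ as coda.
σ4/σ5 boundary: /sf/ — entire cluster is a permitted onset → onset /sf/, coda ∅.
So the parse is fa.dal.ref.zo.sfel.
The /r/ is in the onset of syllable 3 (/ref/).

3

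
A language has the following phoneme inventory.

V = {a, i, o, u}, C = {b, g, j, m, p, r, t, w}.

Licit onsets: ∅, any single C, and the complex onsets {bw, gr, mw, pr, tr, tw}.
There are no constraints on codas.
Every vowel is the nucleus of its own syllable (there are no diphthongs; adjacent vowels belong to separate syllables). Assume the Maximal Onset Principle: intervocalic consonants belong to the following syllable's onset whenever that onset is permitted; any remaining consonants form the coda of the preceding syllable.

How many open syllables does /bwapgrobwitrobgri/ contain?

3

Vowels present: a, o, i, o, i; each is a nucleus, giving 5 syllables.
/a…o/ gap (V1→V2): /pgr/; trying suffixes from longest down, /gr/ is the first permitted one, so coda /p/ | onset /gr/.
/o…i/ gap (V2→V3): /bw/ is a licit onset in full, so it all attaches to the next syllable.
/i…o/ gap (V3→V4): /tr/ — entire cluster is a permitted onset → onset /tr/, coda ∅.
/o…i/ gap (V4→V5): /bgr/ — longest licit onset from the right is /gr/, leaving /b/ as coda.
So the parse is bwap.gro.bwi.trob.gri.
Classifying each syllable: /bwap/ (closed), /gro/ (open), /bwi/ (open), /trob/ (closed), /gri/ (open).
Open syllables: 3.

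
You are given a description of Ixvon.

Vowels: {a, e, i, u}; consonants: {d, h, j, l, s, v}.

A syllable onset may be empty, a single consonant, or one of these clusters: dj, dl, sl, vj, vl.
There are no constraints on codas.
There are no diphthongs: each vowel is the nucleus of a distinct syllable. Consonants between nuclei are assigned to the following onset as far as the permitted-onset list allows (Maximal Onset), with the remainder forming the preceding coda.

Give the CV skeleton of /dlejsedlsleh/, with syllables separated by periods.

CCVC.CVCC.CCVC

Nuclei (vowels): e, e, e → 3 syllables.
V1 /e/ – V2 /e/: /js/; trying suffixes from longest down, /s/ is the first permitted one, so coda /j/ | onset /s/.
V2 /e/ – V3 /e/: /dlsl/ splits as /dl/ + /sl/ (/sl/ is the longest suffix that is a licit onset).
So the parse is dlej.sedl.sleh.
Mapping each syllable to C/V: /dlej/ → CCVC, /sedl/ → CVCC, /sleh/ → CCVC.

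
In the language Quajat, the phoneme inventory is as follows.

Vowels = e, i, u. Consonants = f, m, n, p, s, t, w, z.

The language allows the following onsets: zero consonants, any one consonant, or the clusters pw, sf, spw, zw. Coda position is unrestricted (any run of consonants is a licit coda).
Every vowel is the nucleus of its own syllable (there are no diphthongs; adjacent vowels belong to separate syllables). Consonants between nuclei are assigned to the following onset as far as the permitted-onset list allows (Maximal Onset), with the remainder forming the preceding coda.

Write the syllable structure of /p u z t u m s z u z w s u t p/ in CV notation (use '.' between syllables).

Vowels present: u, u, u, u; each is a nucleus, giving 4 syllables.
Between /u/ (V1) and /u/ (V2): /zt/ splits as /z/ + /t/ (/t/ is the longest suffix that is a licit onset).
Between /u/ (V2) and /u/ (V3): /msz/ splits as /ms/ + /z/ (/z/ is the longest suffix that is a licit onset).
Between /u/ (V3) and /u/ (V4): /zws/ — longest licit onset from the right is /s/, leaving /zw/ as coda.
Putting it together: puz.tums.zuzw.sutp.
Mapping each syllable to C/V: /puz/ → CVC, /tums/ → CVCC, /zuzw/ → CVCC, /sutp/ → CVCC.

CVC.CVCC.CVCC.CVCC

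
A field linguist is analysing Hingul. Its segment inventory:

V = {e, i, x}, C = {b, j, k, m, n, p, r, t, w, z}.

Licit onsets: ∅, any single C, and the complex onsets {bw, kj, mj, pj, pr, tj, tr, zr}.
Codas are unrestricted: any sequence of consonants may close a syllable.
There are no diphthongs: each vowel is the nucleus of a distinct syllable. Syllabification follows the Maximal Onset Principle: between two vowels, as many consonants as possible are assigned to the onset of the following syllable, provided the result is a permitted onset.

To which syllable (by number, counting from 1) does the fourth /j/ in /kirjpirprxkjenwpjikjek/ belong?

Vowels present: i, i, x, e, i, e; each is a nucleus, giving 6 syllables.
σ1/σ2 boundary: cluster /rjp/ — the longest permitted-onset suffix is /p/; onset = /p/, preceding coda = /rj/.
σ2/σ3 boundary: /rpr/; trying suffixes from longest down, /pr/ is the first permitted one, so coda /r/ | onset /pr/.
σ3/σ4 boundary: /kj/ — entire cluster is a permitted onset → onset /kj/, coda ∅.
σ4/σ5 boundary: /nwpj/ splits as /nw/ + /pj/ (/pj/ is the longest suffix that is a licit onset).
σ5/σ6 boundary: cluster /kj/ — /kj/ is itself a permitted onset, so the whole cluster goes right; preceding coda = ∅.
So the parse is kirj.pir.prx.kjenw.pji.kjek.
The fourth /j/ is in the onset of syllable 6 (/kjek/).

6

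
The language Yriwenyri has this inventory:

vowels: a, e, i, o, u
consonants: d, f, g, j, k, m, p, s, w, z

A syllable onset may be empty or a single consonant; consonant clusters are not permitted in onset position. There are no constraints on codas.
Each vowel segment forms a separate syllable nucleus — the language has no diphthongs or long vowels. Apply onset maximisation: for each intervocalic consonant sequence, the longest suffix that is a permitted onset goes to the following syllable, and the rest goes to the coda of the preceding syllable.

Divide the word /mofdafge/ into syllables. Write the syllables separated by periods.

mof.daf.ge

Nuclei (vowels): o, a, e → 3 syllables.
σ1/σ2 boundary: /fd/ — longest licit onset from the right is /d/, leaving /f/ as coda.
σ2/σ3 boundary: /fg/ splits as /f/ + /g/ (/g/ is the longest suffix that is a licit onset).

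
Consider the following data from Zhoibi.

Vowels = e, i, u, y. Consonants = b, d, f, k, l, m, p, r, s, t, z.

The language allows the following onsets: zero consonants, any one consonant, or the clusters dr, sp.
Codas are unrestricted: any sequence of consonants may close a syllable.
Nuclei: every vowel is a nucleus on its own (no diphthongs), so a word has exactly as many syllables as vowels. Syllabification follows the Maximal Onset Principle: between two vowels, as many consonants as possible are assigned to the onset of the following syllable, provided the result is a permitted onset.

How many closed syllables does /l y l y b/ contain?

The vowels are y, y — 2 nuclei, so 2 syllables.
Between /y/ (V1) and /y/ (V2): /l/ → onset of the next syllable (single consonants are always licit onsets).
Putting it together: ly.lyb.
Classifying each syllable: /ly/ (open), /lyb/ (closed).
Closed syllables: 1.

1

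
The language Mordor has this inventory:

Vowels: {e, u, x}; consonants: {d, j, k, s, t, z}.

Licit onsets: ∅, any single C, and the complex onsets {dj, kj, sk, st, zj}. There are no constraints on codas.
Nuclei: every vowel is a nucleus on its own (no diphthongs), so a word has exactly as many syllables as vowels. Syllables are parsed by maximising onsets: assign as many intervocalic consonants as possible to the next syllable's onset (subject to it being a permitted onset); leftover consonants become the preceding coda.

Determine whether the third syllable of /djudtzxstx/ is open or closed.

open

Nuclei (vowels): u, x, x → 3 syllables.
/u…x/ gap (V1→V2): /dtz/ splits as /dt/ + /z/ (/z/ is the longest suffix that is a licit onset).
/x…x/ gap (V2→V3): cluster /st/ — /st/ is itself a permitted onset, so the whole cluster goes right; preceding coda = ∅.
Syllabification: djudt.zx.stx.
Syllable 3 is /stx/; it ends in its nucleus with no coda, so it is open.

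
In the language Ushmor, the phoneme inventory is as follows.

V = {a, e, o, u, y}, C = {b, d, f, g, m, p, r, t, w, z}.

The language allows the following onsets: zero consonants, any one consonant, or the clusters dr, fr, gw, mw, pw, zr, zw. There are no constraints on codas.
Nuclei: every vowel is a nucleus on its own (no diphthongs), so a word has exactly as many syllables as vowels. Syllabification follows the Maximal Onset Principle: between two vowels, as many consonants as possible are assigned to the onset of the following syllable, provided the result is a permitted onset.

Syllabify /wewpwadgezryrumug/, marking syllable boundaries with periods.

wew.pwad.ge.zry.ru.mug

Vowels present: e, a, e, y, u, u; each is a nucleus, giving 6 syllables.
Between /e/ (V1) and /a/ (V2): /wpw/ splits as /w/ + /pw/ (/pw/ is the longest suffix that is a licit onset).
Between /a/ (V2) and /e/ (V3): /dg/; trying suffixes from longest down, /g/ is the first permitted one, so coda /d/ | onset /g/.
Between /e/ (V3) and /y/ (V4): /zr/ — entire cluster is a permitted onset → onset /zr/, coda ∅.
Between /y/ (V4) and /u/ (V5): /r/ → onset of the next syllable (single consonants are always licit onsets).
Between /u/ (V5) and /u/ (V6): /m/ is a single consonant, so it becomes the next onset.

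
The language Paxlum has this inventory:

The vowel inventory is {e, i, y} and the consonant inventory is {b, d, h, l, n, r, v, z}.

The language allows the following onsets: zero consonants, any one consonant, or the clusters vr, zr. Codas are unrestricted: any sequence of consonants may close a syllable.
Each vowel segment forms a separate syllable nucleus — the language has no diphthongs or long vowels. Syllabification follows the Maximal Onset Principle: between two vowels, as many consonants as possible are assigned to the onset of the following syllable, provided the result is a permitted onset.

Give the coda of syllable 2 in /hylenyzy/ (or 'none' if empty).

none

Vowels present: y, e, y, y; each is a nucleus, giving 4 syllables.
V1 /y/ – V2 /e/: just /l/ — single C goes to the following onset.
V2 /e/ – V3 /y/: /n/ → onset of the next syllable (single consonants are always licit onsets).
V3 /y/ – V4 /y/: /z/ is a single consonant, so it becomes the next onset.
Syllabification: hy.le.ny.zy.
Syllable 2 is /le/: onset /l/, nucleus /e/, coda ∅.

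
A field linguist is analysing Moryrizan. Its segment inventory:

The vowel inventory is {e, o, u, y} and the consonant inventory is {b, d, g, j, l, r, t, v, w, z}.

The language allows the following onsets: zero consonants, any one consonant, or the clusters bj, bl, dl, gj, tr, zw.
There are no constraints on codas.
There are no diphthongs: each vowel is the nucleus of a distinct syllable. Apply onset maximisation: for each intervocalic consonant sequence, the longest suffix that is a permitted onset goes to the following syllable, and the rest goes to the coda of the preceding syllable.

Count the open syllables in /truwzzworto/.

Nuclei (vowels): u, o, o → 3 syllables.
σ1/σ2 boundary: cluster /wzzw/ — the longest permitted-onset suffix is /zw/; onset = /zw/, preceding coda = /wz/.
σ2/σ3 boundary: /rt/ — longest licit onset from the right is /t/, leaving /r/ as coda.
So the parse is truwz.zwor.to.
Classifying each syllable: /truwz/ (closed), /zwor/ (closed), /to/ (open).
Open syllables: 1.

1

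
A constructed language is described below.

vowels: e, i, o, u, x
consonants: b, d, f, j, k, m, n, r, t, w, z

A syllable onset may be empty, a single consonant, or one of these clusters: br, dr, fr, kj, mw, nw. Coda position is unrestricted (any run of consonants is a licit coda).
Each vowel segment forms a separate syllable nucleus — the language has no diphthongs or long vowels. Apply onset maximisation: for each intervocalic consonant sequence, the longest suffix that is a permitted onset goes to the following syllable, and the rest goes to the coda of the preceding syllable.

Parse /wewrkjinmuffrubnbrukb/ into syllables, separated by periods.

wewr.kjin.muf.frubn.brukb

Nuclei (vowels): e, i, u, u, u → 5 syllables.
/e…i/ gap (V1→V2): /wrkj/ splits as /wr/ + /kj/ (/kj/ is the longest suffix that is a licit onset).
/i…u/ gap (V2→V3): /nm/ — longest licit onset from the right is /m/, leaving /n/ as coda.
/u…u/ gap (V3→V4): /ffr/ splits as /f/ + /fr/ (/fr/ is the longest suffix that is a licit onset).
/u…u/ gap (V4→V5): /bnbr/ splits as /bn/ + /br/ (/br/ is the longest suffix that is a licit onset).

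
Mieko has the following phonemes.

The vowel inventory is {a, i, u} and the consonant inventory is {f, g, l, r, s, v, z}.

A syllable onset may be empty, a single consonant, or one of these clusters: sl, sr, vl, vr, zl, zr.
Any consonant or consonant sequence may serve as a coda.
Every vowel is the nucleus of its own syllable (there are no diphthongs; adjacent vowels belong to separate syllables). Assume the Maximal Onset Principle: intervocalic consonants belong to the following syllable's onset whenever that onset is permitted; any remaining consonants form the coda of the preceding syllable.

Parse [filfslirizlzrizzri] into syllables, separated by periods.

The vowels are i, i, i, i, i — 5 nuclei, so 5 syllables.
Between /i/ (V1) and /i/ (V2): /lfsl/ — longest licit onset from the right is /sl/, leaving /lf/ as coda.
Between /i/ (V2) and /i/ (V3): /r/ is a single consonant, so it becomes the next onset.
Between /i/ (V3) and /i/ (V4): /zlzr/ splits as /zl/ + /zr/ (/zr/ is the longest suffix that is a licit onset).
Between /i/ (V4) and /i/ (V5): /zzr/; trying suffixes from longest down, /zr/ is the first permitted one, so coda /z/ | onset /zr/.

filf.sli.rizl.zriz.zri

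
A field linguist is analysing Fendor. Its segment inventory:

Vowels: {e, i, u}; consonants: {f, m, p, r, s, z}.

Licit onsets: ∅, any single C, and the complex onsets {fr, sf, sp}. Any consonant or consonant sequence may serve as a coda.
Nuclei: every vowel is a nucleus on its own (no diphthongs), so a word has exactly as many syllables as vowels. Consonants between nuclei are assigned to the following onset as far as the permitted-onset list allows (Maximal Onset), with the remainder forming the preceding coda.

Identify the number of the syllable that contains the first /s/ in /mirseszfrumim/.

Nuclei (vowels): i, e, u, i → 4 syllables.
/i…e/ gap (V1→V2): /rs/ — longest licit onset from the right is /s/, leaving /r/ as coda.
/e…u/ gap (V2→V3): /szfr/ — longest licit onset from the right is /fr/, leaving /sz/ as coda.
/u…i/ gap (V3→V4): /m/ → onset of the next syllable (single consonants are always licit onsets).
Result: mir.sesz.fru.mim.
The first /s/ is in the onset of syllable 2 (/sesz/).

2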